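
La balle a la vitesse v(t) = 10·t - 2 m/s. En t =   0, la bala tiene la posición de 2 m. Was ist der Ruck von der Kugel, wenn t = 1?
Ausgehend von der Geschwindigkeit v(t) = 10·t - 2, nehmen wir 2 Ableitungen. Mit d/dt von v(t) finden wir a(t) = 10. Mit d/dt von a(t) finden wir j(t) = 0. Mit j(t) = 0 und Einsetzen von t = 1, finden wir j = 0.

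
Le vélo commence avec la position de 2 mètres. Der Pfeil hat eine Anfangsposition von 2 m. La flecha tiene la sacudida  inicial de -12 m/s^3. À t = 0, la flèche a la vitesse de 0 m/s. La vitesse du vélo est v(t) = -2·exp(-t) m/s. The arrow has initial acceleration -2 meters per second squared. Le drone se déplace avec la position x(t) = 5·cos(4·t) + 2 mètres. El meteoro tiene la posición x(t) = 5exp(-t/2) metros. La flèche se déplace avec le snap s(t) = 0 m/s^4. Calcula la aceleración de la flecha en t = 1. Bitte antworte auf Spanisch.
Debemos encontrar la integral de nuestra ecuación del snap s(t) = 0 2 veces. Tomando ∫s(t)dt y aplicando j(0) = -12, encontramos j(t) = -12. La antiderivada de la sacudida, con a(0) = -2, da la aceleración: a(t) = -12·t - 2. Tenemos la aceleración a(t) = -12·t - 2. Sustituyendo t = 1: a(1) = -14.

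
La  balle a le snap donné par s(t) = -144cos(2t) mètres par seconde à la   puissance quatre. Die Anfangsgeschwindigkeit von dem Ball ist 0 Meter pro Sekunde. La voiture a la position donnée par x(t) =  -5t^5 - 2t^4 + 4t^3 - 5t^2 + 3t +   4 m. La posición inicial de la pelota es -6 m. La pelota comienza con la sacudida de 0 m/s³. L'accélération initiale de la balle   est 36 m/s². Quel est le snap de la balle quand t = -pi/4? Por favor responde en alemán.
Wir haben den Snap s(t) = -144·cos(2·t). Durch Einsetzen von t = -pi/4: s(-pi/4) = 0.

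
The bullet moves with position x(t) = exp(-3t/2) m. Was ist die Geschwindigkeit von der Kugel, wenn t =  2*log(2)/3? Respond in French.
Nous devons dériver notre équation de la position x(t) = exp(-3·t/2) 1 fois. En dérivant la position, nous obtenons la vitesse: v(t) = -3·exp(-3·t/2)/2. De l'équation de la vitesse v(t) = -3·exp(-3·t/2)/2, nous substituons t = 2*log(2)/3 pour obtenir v = -3/4.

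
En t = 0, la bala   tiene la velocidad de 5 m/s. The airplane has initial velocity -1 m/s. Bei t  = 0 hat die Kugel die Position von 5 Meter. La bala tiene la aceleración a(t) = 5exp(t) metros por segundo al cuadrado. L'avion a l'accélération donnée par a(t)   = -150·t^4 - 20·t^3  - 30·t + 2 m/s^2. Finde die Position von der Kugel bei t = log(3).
Ausgehend von der Beschleunigung a(t) = 5·exp(t), nehmen wir 2 Integrale. Durch Integration von der Beschleunigung und Verwendung der Anfangsbedingung v(0) = 5, erhalten wir v(t) = 5·exp(t). Mit ∫v(t)dt und Anwendung von x(0) = 5, finden wir x(t) = 5·exp(t). Wir haben die Position x(t) = 5·exp(t). Durch Einsetzen von t = log(3): x(log(3)) = 15.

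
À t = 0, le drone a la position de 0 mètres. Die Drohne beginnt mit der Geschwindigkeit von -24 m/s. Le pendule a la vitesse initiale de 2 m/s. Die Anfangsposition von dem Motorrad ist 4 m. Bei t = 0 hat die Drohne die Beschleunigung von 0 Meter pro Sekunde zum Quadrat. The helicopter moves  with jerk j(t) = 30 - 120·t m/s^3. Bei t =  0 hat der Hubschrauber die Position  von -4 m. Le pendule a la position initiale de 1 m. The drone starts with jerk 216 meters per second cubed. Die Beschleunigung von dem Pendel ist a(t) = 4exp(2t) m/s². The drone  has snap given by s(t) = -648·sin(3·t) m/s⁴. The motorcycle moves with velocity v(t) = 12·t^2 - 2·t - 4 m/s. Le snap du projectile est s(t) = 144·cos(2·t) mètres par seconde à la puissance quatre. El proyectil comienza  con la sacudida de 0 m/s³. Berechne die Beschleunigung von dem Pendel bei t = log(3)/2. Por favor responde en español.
Tenemos la aceleración a(t) = 4·exp(2·t). Sustituyendo t = log(3)/2: a(log(3)/2) = 12.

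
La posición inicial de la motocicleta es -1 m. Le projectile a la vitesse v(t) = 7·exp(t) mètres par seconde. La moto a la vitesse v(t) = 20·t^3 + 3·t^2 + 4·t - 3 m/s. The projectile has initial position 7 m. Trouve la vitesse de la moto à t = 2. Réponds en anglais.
We have velocity v(t) = 20·t^3 + 3·t^2 + 4·t - 3. Substituting t = 2: v(2) = 177.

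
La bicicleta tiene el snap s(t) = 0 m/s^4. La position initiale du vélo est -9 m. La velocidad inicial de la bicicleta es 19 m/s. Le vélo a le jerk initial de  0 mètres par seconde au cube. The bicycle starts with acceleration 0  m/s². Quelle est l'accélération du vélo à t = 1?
Nous devons intégrer notre équation du snap s(t) = 0 2 fois. L'intégrale du snap, avec j(0) = 0, donne le jerk: j(t) = 0. L'intégrale du jerk, avec a(0) = 0, donne l'accélération: a(t) = 0. De l'équation de l'accélération a(t) = 0, nous substituons t = 1 pour obtenir a = 0.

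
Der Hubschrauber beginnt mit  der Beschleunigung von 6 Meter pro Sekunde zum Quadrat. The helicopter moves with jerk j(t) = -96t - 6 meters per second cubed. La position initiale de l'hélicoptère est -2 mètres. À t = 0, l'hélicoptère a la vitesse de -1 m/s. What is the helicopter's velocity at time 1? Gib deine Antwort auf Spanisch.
Necesitamos integrar nuestra ecuación de la sacudida j(t) = -96·t - 6 2 veces. La integral de la sacudida, con a(0) = 6, da la aceleración: a(t) = -48·t^2 - 6·t + 6. La antiderivada de la aceleración, con v(0) = -1, da la velocidad: v(t) = -16·t^3 - 3·t^2 + 6·t - 1. Usando v(t) = -16·t^3 - 3·t^2 + 6·t - 1 y sustituyendo t = 1, encontramos v = -14.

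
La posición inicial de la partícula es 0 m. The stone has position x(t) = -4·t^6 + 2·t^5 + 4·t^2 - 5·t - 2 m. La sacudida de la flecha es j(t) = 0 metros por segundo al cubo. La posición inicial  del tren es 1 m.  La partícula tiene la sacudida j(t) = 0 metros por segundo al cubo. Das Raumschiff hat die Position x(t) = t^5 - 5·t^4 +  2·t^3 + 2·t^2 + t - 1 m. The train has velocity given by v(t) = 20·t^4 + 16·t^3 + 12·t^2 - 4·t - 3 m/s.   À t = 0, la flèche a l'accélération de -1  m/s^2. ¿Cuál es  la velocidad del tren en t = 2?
Usando v(t) = 20·t^4 + 16·t^3 + 12·t^2 - 4·t - 3 y sustituyendo t = 2, encontramos v = 485.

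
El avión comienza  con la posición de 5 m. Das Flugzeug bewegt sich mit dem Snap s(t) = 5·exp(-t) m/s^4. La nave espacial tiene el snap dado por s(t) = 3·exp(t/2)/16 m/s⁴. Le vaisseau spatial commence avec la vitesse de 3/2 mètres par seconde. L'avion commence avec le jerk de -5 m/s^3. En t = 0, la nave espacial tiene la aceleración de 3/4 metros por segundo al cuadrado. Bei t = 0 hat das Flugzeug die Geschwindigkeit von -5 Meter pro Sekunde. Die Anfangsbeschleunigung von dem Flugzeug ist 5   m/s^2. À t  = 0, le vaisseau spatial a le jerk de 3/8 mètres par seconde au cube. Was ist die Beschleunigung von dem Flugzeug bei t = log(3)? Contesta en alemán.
Wir müssen unsere Gleichung für den Snap s(t) = 5·exp(-t) 2-mal integrieren. Die Stammfunktion von dem Snap, mit j(0) = -5, ergibt den Ruck: j(t) = -5·exp(-t). Die Stammfunktion von dem Ruck ist die Beschleunigung. Mit a(0) = 5 erhalten wir a(t) = 5·exp(-t). Mit a(t) = 5·exp(-t) und Einsetzen von t = log(3), finden wir a = 5/3.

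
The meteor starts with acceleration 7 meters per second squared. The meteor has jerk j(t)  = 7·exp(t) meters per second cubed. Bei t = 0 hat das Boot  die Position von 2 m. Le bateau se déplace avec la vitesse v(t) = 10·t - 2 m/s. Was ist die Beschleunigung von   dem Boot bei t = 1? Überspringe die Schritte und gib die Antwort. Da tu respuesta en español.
La aceleración en t = 1 es a = 10.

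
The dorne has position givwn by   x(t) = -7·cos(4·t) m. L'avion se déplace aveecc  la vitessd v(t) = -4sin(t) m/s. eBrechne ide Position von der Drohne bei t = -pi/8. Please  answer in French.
Nous avons la position x(t) = -7·cos(4·t). En substituant t = -pi/8: x(-pi/8) = 0.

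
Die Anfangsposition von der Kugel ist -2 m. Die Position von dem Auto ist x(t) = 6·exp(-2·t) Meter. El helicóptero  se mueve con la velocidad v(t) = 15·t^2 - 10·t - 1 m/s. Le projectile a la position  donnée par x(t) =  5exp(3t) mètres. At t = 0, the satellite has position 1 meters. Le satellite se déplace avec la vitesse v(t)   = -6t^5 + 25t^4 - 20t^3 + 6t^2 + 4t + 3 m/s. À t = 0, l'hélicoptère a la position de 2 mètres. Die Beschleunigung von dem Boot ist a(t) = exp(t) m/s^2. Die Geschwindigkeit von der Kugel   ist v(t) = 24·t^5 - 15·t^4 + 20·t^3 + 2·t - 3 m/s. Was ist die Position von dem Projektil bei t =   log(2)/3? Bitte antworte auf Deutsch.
Aus der Gleichung für die Position x(t) = 5·exp(3·t), setzen wir t = log(2)/3 ein und erhalten x = 10.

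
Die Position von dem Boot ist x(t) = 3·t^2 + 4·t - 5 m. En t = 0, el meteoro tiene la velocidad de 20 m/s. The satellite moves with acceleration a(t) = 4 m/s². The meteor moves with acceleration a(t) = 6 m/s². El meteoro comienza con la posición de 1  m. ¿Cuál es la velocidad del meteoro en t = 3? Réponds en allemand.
Ausgehend von der Beschleunigung a(t) = 6, nehmen wir 1 Integral. Das Integral von der Beschleunigung ist die Geschwindigkeit. Mit v(0) = 20 erhalten wir v(t) = 6·t + 20. Mit v(t) = 6·t + 20 und Einsetzen von t = 3, finden wir v = 38.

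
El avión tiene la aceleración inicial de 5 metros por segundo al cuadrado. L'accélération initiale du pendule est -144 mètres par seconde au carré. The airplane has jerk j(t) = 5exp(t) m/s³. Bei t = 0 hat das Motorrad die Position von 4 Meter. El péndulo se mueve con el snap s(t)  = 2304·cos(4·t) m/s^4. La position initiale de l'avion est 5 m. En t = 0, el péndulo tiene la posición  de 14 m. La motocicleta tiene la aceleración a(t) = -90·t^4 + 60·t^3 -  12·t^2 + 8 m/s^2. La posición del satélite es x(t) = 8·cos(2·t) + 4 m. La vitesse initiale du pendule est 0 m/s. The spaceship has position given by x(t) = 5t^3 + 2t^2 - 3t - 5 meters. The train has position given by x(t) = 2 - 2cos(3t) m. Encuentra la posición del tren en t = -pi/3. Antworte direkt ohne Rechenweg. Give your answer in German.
Die Position bei t = -pi/3 ist x = 4.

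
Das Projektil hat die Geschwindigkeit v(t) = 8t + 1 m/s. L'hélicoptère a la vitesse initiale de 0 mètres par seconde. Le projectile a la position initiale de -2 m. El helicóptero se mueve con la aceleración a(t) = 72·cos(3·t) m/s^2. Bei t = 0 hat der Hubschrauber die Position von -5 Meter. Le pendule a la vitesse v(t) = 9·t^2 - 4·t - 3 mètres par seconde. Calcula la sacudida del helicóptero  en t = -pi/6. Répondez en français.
En partant de l'accélération a(t) = 72·cos(3·t), nous prenons 1 dérivée. En prenant d/dt de a(t), nous trouvons j(t) = -216·sin(3·t). En utilisant j(t) = -216·sin(3·t) et en substituant t = -pi/6, nous trouvons j = 216.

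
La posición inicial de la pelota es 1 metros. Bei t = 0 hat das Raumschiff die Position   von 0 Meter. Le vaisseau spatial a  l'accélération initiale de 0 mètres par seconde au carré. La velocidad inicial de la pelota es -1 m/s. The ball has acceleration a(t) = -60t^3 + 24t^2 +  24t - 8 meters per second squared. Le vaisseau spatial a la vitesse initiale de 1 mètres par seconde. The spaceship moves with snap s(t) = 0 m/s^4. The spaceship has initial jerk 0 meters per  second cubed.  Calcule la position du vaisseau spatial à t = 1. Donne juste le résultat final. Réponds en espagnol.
x(1) = 1.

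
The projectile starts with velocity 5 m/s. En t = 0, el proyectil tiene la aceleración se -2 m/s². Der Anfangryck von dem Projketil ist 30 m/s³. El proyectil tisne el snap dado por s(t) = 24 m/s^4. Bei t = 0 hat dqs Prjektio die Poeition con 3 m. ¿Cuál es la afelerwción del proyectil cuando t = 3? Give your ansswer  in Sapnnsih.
Necesitamos integrar nuestra ecuación del snap s(t) = 24 2 veces. La antiderivada del snap es la sacudida. Usando j(0) = 30, obtenemos j(t) = 24·t + 30. Integrando la sacudida y usando la condición inicial a(0) = -2, obtenemos a(t) = 12·t^2 + 30·t - 2. Usando a(t) = 12·t^2 + 30·t - 2 y sustituyendo t = 3, encontramos a = 196.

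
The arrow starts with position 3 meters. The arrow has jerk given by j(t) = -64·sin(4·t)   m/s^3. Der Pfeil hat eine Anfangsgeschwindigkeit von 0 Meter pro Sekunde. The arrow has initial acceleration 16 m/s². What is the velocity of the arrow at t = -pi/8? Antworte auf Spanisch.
Partiendo de la sacudida j(t) = -64·sin(4·t), tomamos 2 antiderivadas. La antiderivada de la sacudida, con a(0) = 16, da la aceleración: a(t) = 16·cos(4·t). Tomando ∫a(t)dt y aplicando v(0) = 0, encontramos v(t) = 4·sin(4·t). De la ecuación de la velocidad v(t) = 4·sin(4·t), sustituimos t = -pi/8 para obtener v = -4.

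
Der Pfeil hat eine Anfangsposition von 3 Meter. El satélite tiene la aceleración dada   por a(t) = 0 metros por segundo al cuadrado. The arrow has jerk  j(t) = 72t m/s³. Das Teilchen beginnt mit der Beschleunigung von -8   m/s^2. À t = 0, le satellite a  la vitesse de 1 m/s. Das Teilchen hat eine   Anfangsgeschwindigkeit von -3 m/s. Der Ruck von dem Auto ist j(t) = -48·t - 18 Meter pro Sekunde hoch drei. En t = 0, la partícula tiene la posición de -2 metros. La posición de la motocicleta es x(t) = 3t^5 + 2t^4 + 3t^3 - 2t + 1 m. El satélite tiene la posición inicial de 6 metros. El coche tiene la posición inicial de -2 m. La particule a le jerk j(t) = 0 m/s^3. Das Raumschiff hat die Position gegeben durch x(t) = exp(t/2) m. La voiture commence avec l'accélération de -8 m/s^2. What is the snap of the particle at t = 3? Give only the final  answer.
At t = 3, s = 0.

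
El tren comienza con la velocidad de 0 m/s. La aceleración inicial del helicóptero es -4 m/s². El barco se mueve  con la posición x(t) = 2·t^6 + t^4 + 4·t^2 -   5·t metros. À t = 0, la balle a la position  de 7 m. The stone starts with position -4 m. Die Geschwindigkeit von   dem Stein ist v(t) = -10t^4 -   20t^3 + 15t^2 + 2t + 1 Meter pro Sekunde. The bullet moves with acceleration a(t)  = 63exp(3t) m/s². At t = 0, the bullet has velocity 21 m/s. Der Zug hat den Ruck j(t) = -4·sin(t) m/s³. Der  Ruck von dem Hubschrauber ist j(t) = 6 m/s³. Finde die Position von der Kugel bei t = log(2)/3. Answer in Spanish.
Debemos encontrar la integral de nuestra ecuación de la aceleración a(t) = 63·exp(3·t) 2 veces. La antiderivada de la aceleración es la velocidad. Usando v(0) = 21, obtenemos v(t) = 21·exp(3·t). La antiderivada de la velocidad, con x(0) = 7, da la posición: x(t) = 7·exp(3·t). Usando x(t) = 7·exp(3·t) y sustituyendo t = log(2)/3, encontramos x = 14.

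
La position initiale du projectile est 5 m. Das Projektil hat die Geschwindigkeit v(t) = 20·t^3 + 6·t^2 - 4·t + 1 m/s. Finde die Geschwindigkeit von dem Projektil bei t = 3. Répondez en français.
En utilisant v(t) = 20·t^3 + 6·t^2 - 4·t + 1 et en substituant t = 3, nous trouvons v = 583.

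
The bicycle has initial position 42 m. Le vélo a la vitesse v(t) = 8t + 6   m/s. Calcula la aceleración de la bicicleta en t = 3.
Para resolver esto, necesitamos tomar 1 derivada de nuestra ecuación de la velocidad v(t) = 8·t + 6. Derivando la velocidad, obtenemos la aceleración: a(t) = 8. De la ecuación de la aceleración a(t) = 8, sustituimos t = 3 para obtener a = 8.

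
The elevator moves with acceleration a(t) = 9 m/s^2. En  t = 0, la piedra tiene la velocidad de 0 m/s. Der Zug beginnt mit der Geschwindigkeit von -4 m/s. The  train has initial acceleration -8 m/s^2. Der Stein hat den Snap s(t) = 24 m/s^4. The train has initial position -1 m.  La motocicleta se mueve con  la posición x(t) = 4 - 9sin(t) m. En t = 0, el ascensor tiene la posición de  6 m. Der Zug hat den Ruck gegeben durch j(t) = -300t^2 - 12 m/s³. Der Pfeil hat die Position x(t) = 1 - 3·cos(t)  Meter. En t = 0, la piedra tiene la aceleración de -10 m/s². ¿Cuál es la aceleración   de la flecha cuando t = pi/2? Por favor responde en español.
Para resolver esto, necesitamos tomar 2 derivadas de nuestra ecuación de la posición x(t) = 1 - 3·cos(t). Tomando d/dt de x(t), encontramos v(t) = 3·sin(t). Tomando d/dt de v(t), encontramos a(t) = 3·cos(t). Tenemos la aceleración a(t) = 3·cos(t). Sustituyendo t = pi/2: a(pi/2) = 0.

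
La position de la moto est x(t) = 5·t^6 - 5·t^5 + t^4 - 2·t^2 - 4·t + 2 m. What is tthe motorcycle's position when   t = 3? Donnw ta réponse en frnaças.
En utilisant x(t) = 5·t^6 - 5·t^5 + t^4 - 2·t^2 - 4·t + 2 et en substituant t = 3, nous trouvons x = 2483.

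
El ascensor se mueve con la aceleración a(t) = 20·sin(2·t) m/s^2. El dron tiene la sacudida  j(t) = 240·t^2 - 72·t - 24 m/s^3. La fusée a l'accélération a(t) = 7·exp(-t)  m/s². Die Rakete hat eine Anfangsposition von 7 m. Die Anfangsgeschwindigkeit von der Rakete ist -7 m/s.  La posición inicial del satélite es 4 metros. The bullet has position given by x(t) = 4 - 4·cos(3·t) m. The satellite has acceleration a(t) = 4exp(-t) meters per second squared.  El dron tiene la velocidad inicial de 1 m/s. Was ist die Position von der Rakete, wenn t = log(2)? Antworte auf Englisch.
To solve this, we need to take 2 antiderivatives of our acceleration equation a(t) = 7·exp(-t). Integrating acceleration and using the initial condition v(0) = -7, we get v(t) = -7·exp(-t). Integrating velocity and using the initial condition x(0) = 7, we get x(t) = 7·exp(-t). From the given position equation x(t) = 7·exp(-t), we substitute t = log(2) to get x = 7/2.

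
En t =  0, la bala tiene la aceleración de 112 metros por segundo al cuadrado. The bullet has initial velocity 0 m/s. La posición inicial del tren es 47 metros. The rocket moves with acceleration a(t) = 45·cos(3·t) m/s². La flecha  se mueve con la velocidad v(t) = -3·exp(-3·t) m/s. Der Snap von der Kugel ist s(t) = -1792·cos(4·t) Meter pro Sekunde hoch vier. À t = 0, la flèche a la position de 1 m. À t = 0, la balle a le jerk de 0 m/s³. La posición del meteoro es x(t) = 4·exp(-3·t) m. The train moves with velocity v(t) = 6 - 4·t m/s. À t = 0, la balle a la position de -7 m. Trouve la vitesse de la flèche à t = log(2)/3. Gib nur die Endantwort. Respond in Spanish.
En t = log(2)/3, v = -3/2.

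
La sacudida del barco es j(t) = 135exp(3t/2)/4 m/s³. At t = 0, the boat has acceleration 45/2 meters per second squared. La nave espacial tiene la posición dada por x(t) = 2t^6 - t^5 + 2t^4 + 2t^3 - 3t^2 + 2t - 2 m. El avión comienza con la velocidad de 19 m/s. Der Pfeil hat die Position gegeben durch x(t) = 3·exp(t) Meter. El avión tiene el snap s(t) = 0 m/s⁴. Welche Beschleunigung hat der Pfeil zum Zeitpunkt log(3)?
Um dies zu lösen, müssen wir 2 Ableitungen unserer Gleichung für die Position x(t) = 3·exp(t) nehmen. Durch Ableiten von der Position erhalten wir die Geschwindigkeit: v(t) = 3·exp(t). Durch Ableiten von der Geschwindigkeit erhalten wir die Beschleunigung: a(t) = 3·exp(t). Aus der Gleichung für die Beschleunigung a(t) = 3·exp(t), setzen wir t = log(3) ein und erhalten a = 9.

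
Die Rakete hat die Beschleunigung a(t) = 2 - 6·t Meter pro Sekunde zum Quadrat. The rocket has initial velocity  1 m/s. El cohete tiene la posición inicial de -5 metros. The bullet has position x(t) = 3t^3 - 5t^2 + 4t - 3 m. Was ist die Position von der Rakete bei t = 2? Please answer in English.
To solve this, we need to take 2 integrals of our acceleration equation a(t) = 2 - 6·t. Taking ∫a(t)dt and applying v(0) = 1, we find v(t) = -3·t^2 + 2·t + 1. Integrating velocity and using the initial condition x(0) = -5, we get x(t) = -t^3 + t^2 + t - 5. Using x(t) = -t^3 + t^2 + t - 5 and substituting t = 2, we find x = -7.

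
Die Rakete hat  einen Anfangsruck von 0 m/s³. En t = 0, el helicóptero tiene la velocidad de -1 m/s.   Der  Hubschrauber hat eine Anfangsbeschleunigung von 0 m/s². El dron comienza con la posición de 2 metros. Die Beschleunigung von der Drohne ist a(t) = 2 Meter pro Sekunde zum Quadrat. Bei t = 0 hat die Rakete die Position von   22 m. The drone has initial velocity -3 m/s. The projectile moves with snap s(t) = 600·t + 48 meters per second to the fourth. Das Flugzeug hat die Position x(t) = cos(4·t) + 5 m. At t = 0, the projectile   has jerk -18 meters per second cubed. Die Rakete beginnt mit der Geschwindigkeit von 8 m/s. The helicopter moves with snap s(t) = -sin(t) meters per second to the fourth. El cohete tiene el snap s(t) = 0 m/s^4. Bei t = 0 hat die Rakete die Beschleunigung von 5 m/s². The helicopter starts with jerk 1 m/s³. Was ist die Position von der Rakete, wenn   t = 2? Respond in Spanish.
Necesitamos integrar nuestra ecuación del snap s(t) = 0 4 veces. Tomando ∫s(t)dt y aplicando j(0) = 0, encontramos j(t) = 0. Tomando ∫j(t)dt y aplicando a(0) = 5, encontramos a(t) = 5. Tomando ∫a(t)dt y aplicando v(0) = 8, encontramos v(t) = 5·t + 8. La antiderivada de la velocidad, con x(0) = 22, da la posición: x(t) = 5·t^2/2 + 8·t + 22. Tenemos la posición x(t) = 5·t^2/2 + 8·t + 22. Sustituyendo t = 2: x(2) = 48.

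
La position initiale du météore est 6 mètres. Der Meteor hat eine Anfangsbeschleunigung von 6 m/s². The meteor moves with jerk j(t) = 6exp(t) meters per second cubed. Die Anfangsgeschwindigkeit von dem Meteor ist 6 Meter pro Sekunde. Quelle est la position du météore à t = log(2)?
Nous devons trouver l'intégrale de notre équation du jerk j(t) = 6·exp(t) 3 fois. La primitive du jerk est l'accélération. En utilisant a(0) = 6, nous obtenons a(t) = 6·exp(t). En prenant ∫a(t)dt et en appliquant v(0) = 6, nous trouvons v(t) = 6·exp(t). L'intégrale de la vitesse est la position. En utilisant x(0) = 6, nous obtenons x(t) = 6·exp(t). De l'équation de la position x(t) = 6·exp(t), nous substituons t = log(2) pour obtenir x = 12.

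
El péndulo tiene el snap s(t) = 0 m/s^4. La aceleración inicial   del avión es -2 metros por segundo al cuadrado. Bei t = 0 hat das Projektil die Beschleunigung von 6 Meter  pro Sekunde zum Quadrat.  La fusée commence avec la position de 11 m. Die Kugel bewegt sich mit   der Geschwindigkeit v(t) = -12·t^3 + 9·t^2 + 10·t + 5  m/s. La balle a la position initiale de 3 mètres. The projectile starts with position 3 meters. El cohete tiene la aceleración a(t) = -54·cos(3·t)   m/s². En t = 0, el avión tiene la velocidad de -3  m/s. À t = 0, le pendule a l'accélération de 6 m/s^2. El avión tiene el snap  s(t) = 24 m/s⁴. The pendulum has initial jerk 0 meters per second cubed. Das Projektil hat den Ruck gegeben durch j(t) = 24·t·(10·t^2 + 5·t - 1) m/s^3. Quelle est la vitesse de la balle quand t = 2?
Nous avons la vitesse v(t) = -12·t^3 + 9·t^2 + 10·t + 5. En substituant t = 2: v(2) = -35.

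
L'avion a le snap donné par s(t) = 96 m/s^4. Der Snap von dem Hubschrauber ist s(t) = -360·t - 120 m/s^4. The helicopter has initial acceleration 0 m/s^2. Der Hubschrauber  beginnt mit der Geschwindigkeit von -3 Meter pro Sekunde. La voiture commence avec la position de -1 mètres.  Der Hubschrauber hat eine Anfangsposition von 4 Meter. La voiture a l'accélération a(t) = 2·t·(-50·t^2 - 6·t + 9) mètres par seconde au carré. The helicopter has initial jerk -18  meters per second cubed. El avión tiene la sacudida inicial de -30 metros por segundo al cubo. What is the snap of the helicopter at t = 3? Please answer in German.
Aus der Gleichung für den Snap s(t) = -360·t - 120, setzen wir t = 3 ein und erhalten s = -1200.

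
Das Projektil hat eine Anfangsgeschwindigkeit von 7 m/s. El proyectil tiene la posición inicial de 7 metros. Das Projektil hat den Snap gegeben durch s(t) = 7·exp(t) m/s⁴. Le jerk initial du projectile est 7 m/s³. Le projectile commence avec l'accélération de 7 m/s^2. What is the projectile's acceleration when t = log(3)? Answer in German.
Wir müssen unsere Gleichung für den Snap s(t) = 7·exp(t) 2-mal integrieren. Das Integral von dem Snap ist der Ruck. Mit j(0) = 7 erhalten wir j(t) = 7·exp(t). Mit ∫j(t)dt und Anwendung von a(0) = 7, finden wir a(t) = 7·exp(t). Mit a(t) = 7·exp(t) und Einsetzen von t = log(3), finden wir a = 21.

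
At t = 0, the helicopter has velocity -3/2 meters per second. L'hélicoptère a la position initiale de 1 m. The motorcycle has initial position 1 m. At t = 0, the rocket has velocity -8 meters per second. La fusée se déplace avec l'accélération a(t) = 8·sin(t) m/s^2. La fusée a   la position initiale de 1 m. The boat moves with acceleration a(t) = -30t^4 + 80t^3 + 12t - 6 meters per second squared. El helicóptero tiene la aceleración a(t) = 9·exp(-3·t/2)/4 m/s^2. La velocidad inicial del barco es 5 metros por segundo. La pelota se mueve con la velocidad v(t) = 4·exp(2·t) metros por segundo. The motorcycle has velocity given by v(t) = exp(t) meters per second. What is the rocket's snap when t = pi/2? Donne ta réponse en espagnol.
Debemos derivar nuestra ecuación de la aceleración a(t) = 8·sin(t) 2 veces. Derivando la aceleración, obtenemos la sacudida: j(t) = 8·cos(t). La derivada de la sacudida da el snap: s(t) = -8·sin(t). Usando s(t) = -8·sin(t) y sustituyendo t = pi/2, encontramos s = -8.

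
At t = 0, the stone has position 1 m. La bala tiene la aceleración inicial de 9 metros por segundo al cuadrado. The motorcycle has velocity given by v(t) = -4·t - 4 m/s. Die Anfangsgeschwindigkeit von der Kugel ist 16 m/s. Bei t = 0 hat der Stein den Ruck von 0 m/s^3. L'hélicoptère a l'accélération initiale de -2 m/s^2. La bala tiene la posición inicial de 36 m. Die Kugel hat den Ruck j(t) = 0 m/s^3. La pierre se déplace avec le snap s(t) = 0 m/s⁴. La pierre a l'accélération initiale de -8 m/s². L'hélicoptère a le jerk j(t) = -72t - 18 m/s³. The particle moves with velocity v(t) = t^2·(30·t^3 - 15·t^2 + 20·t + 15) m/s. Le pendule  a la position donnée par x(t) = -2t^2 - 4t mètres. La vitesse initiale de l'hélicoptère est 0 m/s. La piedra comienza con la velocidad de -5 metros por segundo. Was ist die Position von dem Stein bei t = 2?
Um dies zu lösen, müssen wir 4 Integrale unserer Gleichung für den Snap s(t) = 0 finden. Mit ∫s(t)dt und Anwendung von j(0) = 0, finden wir j(t) = 0. Durch Integration von dem Ruck und Verwendung der Anfangsbedingung a(0) = -8, erhalten wir a(t) = -8. Das Integral von der Beschleunigung ist die Geschwindigkeit. Mit v(0) = -5 erhalten wir v(t) = -8·t - 5. Die Stammfunktion von der Geschwindigkeit, mit x(0) = 1, ergibt die Position: x(t) = -4·t^2 - 5·t + 1. Aus der Gleichung für die Position x(t) = -4·t^2 - 5·t + 1, setzen wir t = 2 ein und erhalten x = -25.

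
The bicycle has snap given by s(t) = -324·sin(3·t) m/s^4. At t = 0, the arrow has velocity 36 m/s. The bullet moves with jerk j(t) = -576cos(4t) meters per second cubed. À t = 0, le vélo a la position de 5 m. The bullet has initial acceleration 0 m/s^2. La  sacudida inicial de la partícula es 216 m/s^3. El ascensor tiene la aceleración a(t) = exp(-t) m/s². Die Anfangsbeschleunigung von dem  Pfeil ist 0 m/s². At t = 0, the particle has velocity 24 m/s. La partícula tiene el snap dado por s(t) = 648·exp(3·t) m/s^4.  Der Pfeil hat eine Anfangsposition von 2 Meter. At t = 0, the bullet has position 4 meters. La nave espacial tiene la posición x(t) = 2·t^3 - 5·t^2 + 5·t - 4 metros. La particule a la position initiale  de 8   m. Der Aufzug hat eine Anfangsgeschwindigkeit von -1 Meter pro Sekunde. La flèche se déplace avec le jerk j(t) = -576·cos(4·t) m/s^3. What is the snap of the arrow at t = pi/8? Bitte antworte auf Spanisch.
Debemos derivar nuestra ecuación de la sacudida j(t) = -576·cos(4·t) 1 vez. La derivada de la sacudida da el snap: s(t) = 2304·sin(4·t). De la ecuación del snap s(t) = 2304·sin(4·t), sustituimos t = pi/8 para obtener s = 2304.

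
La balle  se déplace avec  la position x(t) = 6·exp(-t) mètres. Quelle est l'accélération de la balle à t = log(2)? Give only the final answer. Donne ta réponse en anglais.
a(log(2)) = 3.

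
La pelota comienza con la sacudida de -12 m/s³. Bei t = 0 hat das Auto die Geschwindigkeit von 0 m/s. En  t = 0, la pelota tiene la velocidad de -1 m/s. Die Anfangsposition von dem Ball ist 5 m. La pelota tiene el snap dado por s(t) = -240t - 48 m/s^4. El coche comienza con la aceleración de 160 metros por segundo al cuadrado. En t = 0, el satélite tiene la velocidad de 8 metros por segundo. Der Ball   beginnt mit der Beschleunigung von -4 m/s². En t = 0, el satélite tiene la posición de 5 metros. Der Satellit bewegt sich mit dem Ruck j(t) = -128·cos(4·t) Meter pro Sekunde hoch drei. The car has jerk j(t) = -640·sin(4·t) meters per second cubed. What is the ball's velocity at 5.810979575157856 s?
To find the answer, we compute 3 integrals of s(t) = -240·t - 48. The antiderivative of snap is jerk. Using j(0) = -12, we get j(t) = -120·t^2 - 48·t - 12. Taking ∫j(t)dt and applying a(0) = -4, we find a(t) = -40·t^3 - 24·t^2 - 12·t - 4. The antiderivative of acceleration is velocity. Using v(0) = -1, we get v(t) = -10·t^4 - 8·t^3 - 6·t^2 - 4·t - 1. We have velocity v(t) = -10·t^4 - 8·t^3 - 6·t^2 - 4·t - 1. Substituting t = 5.810979575157856: v(5.810979575157856) = -13199.0555833647.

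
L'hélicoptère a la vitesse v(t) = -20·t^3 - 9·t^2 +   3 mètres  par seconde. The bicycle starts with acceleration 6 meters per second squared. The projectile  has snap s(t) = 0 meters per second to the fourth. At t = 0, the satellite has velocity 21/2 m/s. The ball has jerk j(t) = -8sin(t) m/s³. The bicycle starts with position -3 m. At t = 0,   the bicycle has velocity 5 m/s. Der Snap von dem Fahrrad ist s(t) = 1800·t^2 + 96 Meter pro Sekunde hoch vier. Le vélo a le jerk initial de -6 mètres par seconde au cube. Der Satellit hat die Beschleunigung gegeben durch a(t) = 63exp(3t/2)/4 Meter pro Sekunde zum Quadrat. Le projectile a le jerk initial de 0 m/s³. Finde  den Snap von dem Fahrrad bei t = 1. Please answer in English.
We have snap s(t) = 1800·t^2 + 96. Substituting t = 1: s(1) = 1896.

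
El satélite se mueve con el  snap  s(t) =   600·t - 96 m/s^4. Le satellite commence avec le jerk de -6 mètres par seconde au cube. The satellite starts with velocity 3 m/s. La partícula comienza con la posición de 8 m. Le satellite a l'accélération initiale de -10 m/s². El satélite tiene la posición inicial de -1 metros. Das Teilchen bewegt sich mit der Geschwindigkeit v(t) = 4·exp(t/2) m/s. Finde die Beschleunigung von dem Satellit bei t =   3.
Ausgehend von dem Snap s(t) = 600·t - 96, nehmen wir 2 Integrale. Das Integral von dem Snap ist der Ruck. Mit j(0) = -6 erhalten wir j(t) = 300·t^2 - 96·t - 6. Das Integral von dem Ruck ist die Beschleunigung. Mit a(0) = -10 erhalten wir a(t) = 100·t^3 - 48·t^2 - 6·t - 10. Mit a(t) = 100·t^3 - 48·t^2 - 6·t - 10 und Einsetzen von t = 3, finden wir a = 2240.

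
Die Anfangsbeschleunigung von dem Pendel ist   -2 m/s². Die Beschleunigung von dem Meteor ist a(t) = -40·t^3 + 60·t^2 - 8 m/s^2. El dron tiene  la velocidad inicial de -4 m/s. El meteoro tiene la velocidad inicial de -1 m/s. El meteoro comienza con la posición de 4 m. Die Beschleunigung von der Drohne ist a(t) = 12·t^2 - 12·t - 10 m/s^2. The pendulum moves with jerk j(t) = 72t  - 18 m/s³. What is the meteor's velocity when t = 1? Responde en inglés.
Starting from acceleration a(t) = -40·t^3 + 60·t^2 - 8, we take 1 integral. The antiderivative of acceleration is velocity. Using v(0) = -1, we get v(t) = -10·t^4 + 20·t^3 - 8·t - 1. Using v(t) = -10·t^4 + 20·t^3 - 8·t - 1 and substituting t = 1, we find v = 1.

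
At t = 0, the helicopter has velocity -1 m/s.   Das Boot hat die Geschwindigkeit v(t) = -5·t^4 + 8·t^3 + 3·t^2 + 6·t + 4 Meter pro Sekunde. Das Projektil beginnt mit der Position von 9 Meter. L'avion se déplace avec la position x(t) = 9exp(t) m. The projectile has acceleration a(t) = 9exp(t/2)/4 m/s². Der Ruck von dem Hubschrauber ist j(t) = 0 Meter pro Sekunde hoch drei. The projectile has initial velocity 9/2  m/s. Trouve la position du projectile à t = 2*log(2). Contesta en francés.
Nous devons intégrer notre équation de l'accélération a(t) = 9·exp(t/2)/4 2 fois. La primitive de l'accélération, avec v(0) = 9/2, donne la vitesse: v(t) = 9·exp(t/2)/2. En prenant ∫v(t)dt et en appliquant x(0) = 9, nous trouvons x(t) = 9·exp(t/2). En utilisant x(t) = 9·exp(t/2) et en substituant t = 2*log(2), nous trouvons x = 18.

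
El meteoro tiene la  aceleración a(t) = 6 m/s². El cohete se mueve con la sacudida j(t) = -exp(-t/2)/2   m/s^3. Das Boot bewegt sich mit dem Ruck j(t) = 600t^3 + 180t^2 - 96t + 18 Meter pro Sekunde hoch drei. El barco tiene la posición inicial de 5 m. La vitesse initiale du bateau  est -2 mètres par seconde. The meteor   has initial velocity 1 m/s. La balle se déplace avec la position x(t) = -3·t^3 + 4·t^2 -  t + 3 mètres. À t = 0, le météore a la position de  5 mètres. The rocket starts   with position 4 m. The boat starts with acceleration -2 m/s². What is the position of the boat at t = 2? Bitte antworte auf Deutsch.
Wir müssen das Integral unserer Gleichung für den Ruck j(t) = 600·t^3 + 180·t^2 - 96·t + 18 3-mal finden. Mit ∫j(t)dt und Anwendung von a(0) = -2, finden wir a(t) = 150·t^4 + 60·t^3 - 48·t^2 + 18·t - 2. Durch Integration von der Beschleunigung und Verwendung der Anfangsbedingung v(0) = -2, erhalten wir v(t) = 30·t^5 + 15·t^4 - 16·t^3 + 9·t^2 - 2·t - 2. Mit ∫v(t)dt und Anwendung von x(0) = 5, finden wir x(t) = 5·t^6 + 3·t^5 - 4·t^4 + 3·t^3 - t^2 - 2·t + 5. Wir haben die Position x(t) = 5·t^6 + 3·t^5 - 4·t^4 + 3·t^3 - t^2 - 2·t + 5. Durch Einsetzen von t = 2: x(2) = 373.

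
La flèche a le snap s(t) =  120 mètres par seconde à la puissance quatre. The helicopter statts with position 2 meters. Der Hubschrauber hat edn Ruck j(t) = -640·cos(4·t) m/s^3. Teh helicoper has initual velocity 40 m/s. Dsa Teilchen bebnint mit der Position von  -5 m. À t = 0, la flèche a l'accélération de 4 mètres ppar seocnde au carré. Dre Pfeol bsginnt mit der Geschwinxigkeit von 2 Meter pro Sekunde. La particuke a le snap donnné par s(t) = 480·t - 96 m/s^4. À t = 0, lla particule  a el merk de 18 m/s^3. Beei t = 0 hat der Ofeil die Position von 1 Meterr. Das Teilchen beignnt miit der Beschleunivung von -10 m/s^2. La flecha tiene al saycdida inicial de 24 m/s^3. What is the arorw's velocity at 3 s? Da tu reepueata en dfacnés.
Nous devons intégrer notre équation du snap s(t) = 120 3 fois. L'intégrale du snap est le jerk. En utilisant j(0) = 24, nous obtenons j(t) = 120·t + 24. La primitive du jerk, avec a(0) = 4, donne l'accélération: a(t) = 60·t^2 + 24·t + 4. L'intégrale de l'accélération, avec v(0) = 2, donne la vitesse: v(t) = 20·t^3 + 12·t^2 + 4·t + 2. Nous avons la vitesse v(t) = 20·t^3 + 12·t^2 + 4·t + 2. En substituant t = 3: v(3) = 662.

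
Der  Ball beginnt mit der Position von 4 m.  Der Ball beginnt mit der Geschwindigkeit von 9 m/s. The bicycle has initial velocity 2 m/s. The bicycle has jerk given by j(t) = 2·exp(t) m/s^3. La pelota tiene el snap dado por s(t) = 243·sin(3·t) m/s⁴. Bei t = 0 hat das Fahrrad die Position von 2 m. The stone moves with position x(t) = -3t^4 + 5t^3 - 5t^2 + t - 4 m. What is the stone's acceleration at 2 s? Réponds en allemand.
Wir müssen unsere Gleichung für die Position x(t) = -3·t^4 + 5·t^3 - 5·t^2 + t - 4 2-mal ableiten. Durch Ableiten von der Position erhalten wir die Geschwindigkeit: v(t) = -12·t^3 + 15·t^2 - 10·t + 1. Die Ableitung von der Geschwindigkeit ergibt die Beschleunigung: a(t) = -36·t^2 + 30·t - 10. Wir haben die Beschleunigung a(t) = -36·t^2 + 30·t - 10. Durch Einsetzen von t = 2: a(2) = -94.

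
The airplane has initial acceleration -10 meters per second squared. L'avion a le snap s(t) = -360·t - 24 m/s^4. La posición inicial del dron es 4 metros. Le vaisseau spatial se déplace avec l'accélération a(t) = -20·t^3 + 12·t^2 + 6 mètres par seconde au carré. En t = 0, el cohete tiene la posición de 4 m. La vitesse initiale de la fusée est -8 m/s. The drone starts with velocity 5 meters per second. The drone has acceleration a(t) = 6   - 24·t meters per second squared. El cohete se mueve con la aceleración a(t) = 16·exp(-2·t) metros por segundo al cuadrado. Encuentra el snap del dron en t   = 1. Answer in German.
Wir müssen unsere Gleichung für die Beschleunigung a(t) = 6 - 24·t 2-mal ableiten. Durch Ableiten von der Beschleunigung erhalten wir den Ruck: j(t) = -24. Die Ableitung von dem Ruck ergibt den Snap: s(t) = 0. Mit s(t) = 0 und Einsetzen von t = 1, finden wir s = 0.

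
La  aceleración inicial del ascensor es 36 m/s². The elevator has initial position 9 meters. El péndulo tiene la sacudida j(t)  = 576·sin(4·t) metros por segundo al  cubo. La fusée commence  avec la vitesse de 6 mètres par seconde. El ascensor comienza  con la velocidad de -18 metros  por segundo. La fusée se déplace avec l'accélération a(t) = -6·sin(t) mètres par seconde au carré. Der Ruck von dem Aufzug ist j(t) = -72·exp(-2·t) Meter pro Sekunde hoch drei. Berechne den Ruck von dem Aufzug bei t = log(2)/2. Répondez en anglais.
Using j(t) = -72·exp(-2·t) and substituting t = log(2)/2, we find j = -36.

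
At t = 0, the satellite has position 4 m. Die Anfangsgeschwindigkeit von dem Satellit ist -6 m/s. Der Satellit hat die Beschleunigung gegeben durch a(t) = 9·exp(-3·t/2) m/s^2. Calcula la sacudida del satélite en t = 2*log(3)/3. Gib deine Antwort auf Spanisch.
Partiendo de la aceleración a(t) = 9·exp(-3·t/2), tomamos 1 derivada. Tomando d/dt de a(t), encontramos j(t) = -27·exp(-3·t/2)/2. Usando j(t) = -27·exp(-3·t/2)/2 y sustituyendo t = 2*log(3)/3, encontramos j = -9/2.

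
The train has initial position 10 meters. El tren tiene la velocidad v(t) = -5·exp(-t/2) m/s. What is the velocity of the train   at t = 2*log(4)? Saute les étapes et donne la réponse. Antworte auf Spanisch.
La respuesta es -5/4.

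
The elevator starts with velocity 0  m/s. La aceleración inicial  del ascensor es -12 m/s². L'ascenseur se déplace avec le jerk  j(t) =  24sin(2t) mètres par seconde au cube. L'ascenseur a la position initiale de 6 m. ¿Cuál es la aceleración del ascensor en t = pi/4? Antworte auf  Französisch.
En partant du jerk j(t) = 24·sin(2·t), nous prenons 1 primitive. La primitive du jerk, avec a(0) = -12, donne l'accélération: a(t) = -12·cos(2·t). Nous avons l'accélération a(t) = -12·cos(2·t). En substituant t = pi/4: a(pi/4) = 0.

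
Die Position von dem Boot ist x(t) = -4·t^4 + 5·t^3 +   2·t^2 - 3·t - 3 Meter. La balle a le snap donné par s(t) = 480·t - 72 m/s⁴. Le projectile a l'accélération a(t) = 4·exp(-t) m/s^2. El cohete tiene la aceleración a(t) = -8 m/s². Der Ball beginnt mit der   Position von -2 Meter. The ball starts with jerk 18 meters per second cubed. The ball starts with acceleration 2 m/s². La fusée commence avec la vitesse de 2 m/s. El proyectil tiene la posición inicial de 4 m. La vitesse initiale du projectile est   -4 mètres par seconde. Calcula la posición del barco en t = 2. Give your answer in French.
En utilisant x(t) = -4·t^4 + 5·t^3 + 2·t^2 - 3·t - 3 et en substituant t = 2, nous trouvons x = -25.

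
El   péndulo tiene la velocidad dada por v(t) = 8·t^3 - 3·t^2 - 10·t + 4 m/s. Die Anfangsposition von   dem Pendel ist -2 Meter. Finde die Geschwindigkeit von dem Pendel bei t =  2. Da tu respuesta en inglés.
From the given velocity equation v(t) = 8·t^3 - 3·t^2 - 10·t + 4, we substitute t = 2 to get v = 36.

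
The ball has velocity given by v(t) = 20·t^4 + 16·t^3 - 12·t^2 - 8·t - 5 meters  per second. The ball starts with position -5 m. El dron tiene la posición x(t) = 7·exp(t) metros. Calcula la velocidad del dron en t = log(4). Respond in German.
Ausgehend von der Position x(t) = 7·exp(t), nehmen wir 1 Ableitung. Mit d/dt von x(t) finden wir v(t) = 7·exp(t). Wir haben die Geschwindigkeit v(t) = 7·exp(t). Durch Einsetzen von t = log(4): v(log(4)) = 28.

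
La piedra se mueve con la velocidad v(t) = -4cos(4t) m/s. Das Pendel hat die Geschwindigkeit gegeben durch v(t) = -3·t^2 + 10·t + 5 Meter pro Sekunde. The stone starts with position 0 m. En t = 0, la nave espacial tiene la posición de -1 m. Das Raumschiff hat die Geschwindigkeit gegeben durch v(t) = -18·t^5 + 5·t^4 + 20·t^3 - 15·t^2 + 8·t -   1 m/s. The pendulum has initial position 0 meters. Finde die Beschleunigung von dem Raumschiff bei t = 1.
Um dies zu lösen, müssen wir 1 Ableitung unserer Gleichung für die Geschwindigkeit v(t) = -18·t^5 + 5·t^4 + 20·t^3 - 15·t^2 + 8·t - 1 nehmen. Die Ableitung von der Geschwindigkeit ergibt die Beschleunigung: a(t) = -90·t^4 + 20·t^3 + 60·t^2 - 30·t + 8. Mit a(t) = -90·t^4 + 20·t^3 + 60·t^2 - 30·t + 8 und Einsetzen von t = 1, finden wir a = -32.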